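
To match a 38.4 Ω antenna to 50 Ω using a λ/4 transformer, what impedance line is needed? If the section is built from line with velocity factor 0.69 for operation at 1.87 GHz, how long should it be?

Z_qwt ≈ 43.8 Ω; length ≈ 2.77 cm

Z_qwt = √(Z_0·R_L) = √(50 × 38.4) = √1920
λ = 0.69·c/f = 0.111 m, so l = λ/4 = 0.0277 m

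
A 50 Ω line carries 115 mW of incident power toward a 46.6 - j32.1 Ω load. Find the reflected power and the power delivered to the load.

P_reflected ≈ 11.6 mW; P_delivered ≈ 103 mW

|Γ| = |(-3.4 − j32.1)/(96.6 − j32.1)| = 0.317
|Γ|² = 0.101
P_refl = |Γ|²·P_inc = 11.6 mW, P_del = (1 − |Γ|²)·P_inc = 103 mW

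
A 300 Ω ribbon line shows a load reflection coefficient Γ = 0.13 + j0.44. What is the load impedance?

Z_L ≈ 249 + j278 Ω

Z_L = Z_0·(1 + Γ)/(1 − Γ) = 300·(1.13 + j0.44)/(0.87 − j0.44)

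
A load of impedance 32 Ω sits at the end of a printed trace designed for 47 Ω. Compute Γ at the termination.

Γ = (Z_L − Z_0)/(Z_L + Z_0) = (32 − 47)/(32 + 47) = -15/79

Γ = -0.19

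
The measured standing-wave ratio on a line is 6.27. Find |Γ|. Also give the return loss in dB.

|Γ| ≈ 0.725; return loss ≈ 2.79 dB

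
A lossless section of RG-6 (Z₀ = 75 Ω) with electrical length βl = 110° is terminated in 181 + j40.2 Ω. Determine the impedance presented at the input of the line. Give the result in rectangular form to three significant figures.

tan(βl) = tan(110°) = -2.75
Z_in = Z_0·(Z_L + jZ_0·tanβl)/(Z_0 + jZ_L·tanβl)
     = 75·(181 − j166)/(185 − j497)

Z_in ≈ 30.9 + j15.8 Ω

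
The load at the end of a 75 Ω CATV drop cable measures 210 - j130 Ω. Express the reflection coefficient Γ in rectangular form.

Γ = (Z_L − Z_0)/(Z_L + Z_0) = (135 − j130)/(285 − j130)

Γ ≈ 0.564 − j0.199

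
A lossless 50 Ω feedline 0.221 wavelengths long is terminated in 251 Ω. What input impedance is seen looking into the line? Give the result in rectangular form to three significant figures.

βl = 2π × 0.221 = 79.6°
tan(βl) = tan(79.6°) = 5.43
Z_in = Z_0·(Z_L + jZ_0·tanβl)/(Z_0 + jZ_L·tanβl)
     = 50·(251 + j271)/(50 + j1360)

Z_in ≈ 10.3 − j8.84 Ω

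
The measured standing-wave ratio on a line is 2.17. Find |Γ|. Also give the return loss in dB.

|Γ| ≈ 0.369; return loss ≈ 8.66 dB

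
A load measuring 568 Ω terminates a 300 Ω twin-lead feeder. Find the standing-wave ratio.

VSWR ≈ 1.89

For a purely resistive load, VSWR = R_L/Z_0 or Z_0/R_L (whichever > 1) = 568/300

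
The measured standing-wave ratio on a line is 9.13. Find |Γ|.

|Γ| = (S − 1)/(S + 1) = (9.13 − 1)/(9.13 + 1) = 8.13/10.1

|Γ| ≈ 0.803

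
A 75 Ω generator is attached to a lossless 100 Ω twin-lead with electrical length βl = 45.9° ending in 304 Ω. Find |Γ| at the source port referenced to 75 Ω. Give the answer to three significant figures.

|Γ| ≈ 0.52

tan(βl) = 1.03
Z_in = Z_0·(Z_L + jZ_0·tanβl)/(Z_0 + jZ_L·tanβl) = 57.9 − j78.4 Ω
Γ_s = (Z_in − Z_s)/(Z_in + Z_s) = (-17.1 − j78.4)/(133 − j78.4), |Γ_s| = 0.52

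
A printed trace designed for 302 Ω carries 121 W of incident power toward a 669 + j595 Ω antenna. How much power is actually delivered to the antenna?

P_delivered ≈ 75.4 W

|Γ| = |(367 + j595)/(971 + j595)| = 0.614
|Γ|² = 0.377
P_refl = |Γ|²·P_inc = 45.6 W, P_del = (1 − |Γ|²)·P_inc = 75.4 W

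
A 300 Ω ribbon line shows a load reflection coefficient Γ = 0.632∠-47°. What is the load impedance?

Z_L = Z_0·(1 + Γ)/(1 − Γ) = 300·(1.43 − j0.462)/(0.569 + j0.462)

Z_L ≈ 335 − j516 Ω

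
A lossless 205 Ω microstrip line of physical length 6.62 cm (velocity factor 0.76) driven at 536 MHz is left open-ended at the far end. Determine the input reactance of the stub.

λ = v/f = 0.76·c / 536 MHz = 0.425 m
βl = 2π·l/λ = 2π × 0.156 = 56°
tan(βl) = 1.48
For an open-ended stub, Z_in = −jZ_0·cot(βl) = −jZ_0/tan(βl)

X_in ≈ -138 Ω (capacitive)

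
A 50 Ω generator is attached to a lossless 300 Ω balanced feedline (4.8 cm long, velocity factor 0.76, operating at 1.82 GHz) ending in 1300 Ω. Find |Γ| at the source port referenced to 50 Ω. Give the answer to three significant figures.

λ = v/f = 0.76·c / 1.82 GHz = 0.125 m
βl = 2π·l/λ = 2π × 0.383 = 138°
tan(βl) = -0.902
Z_in = Z_0·(Z_L + jZ_0·tanβl)/(Z_0 + jZ_L·tanβl) = 145 + j295 Ω
Γ_s = (Z_in − Z_s)/(Z_in + Z_s) = (94.8 + j295)/(195 + j295), |Γ_s| = 0.877

|Γ| ≈ 0.877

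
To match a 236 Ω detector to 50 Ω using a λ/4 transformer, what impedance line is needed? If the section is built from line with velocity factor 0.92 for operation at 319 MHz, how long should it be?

Z_qwt ≈ 109 Ω; length ≈ 21.6 cm

Z_qwt = √(Z_0·R_L) = √(50 × 236) = √11800
λ = 0.92·c/f = 0.865 m, so l = λ/4 = 0.216 m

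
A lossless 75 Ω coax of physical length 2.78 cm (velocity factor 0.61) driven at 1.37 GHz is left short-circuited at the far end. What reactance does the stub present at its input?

X_in ≈ 278 Ω (inductive)

λ = v/f = 0.61·c / 1.37 GHz = 0.134 m
βl = 2π·l/λ = 2π × 0.208 = 74.9°
tan(βl) = 3.71
For a short-circuited stub, Z_in = jZ_0·tan(βl)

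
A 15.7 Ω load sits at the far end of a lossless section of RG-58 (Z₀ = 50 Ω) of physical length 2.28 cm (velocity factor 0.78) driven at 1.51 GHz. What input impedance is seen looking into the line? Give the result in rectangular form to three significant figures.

Z_in ≈ 36.9 + j50.9 Ω

λ = v/f = 0.78·c / 1.51 GHz = 0.155 m
βl = 2π·l/λ = 2π × 0.147 = 53°
tan(βl) = tan(53°) = 1.33
Z_in = Z_0·(Z_L + jZ_0·tanβl)/(Z_0 + jZ_L·tanβl)
     = 50·(15.7 + j66.3)/(50 + j20.8)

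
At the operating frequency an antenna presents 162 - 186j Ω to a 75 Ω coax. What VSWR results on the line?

VSWR ≈ 5.28

Γ = (Z_L − Z_0)/(Z_L + Z_0) = (87 − j186)/(237 − j186)
|Γ| = 205/301 = 0.682
VSWR = (1 + |Γ|)/(1 − |Γ|) = 1.68/0.318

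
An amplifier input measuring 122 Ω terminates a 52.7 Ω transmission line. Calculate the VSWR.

Γ = (122 − 52.7)/(122 + 52.7) = 0.397
VSWR = (1 + 0.397)/(1 − 0.397)

VSWR ≈ 2.31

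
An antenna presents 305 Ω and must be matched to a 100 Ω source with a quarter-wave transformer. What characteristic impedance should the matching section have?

Z_qwt = √(Z_0·R_L) = √(100 × 305) = √30500

Z_qwt ≈ 175 Ω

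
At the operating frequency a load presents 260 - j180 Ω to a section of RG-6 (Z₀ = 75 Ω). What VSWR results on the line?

Γ = (Z_L − Z_0)/(Z_L + Z_0) = (185 − j180)/(335 − j180)
|Γ| = 258/380 = 0.679
VSWR = (1 + |Γ|)/(1 − |Γ|) = 1.68/0.321

VSWR ≈ 5.23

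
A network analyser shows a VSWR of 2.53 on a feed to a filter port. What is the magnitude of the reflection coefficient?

|Γ| = (S − 1)/(S + 1) = (2.53 − 1)/(2.53 + 1) = 1.53/3.53

|Γ| ≈ 0.433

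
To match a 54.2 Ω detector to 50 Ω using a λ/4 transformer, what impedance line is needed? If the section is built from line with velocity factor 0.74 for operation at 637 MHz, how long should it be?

Z_qwt = √(Z_0·R_L) = √(50 × 54.2) = √2710
λ = 0.74·c/f = 0.349 m, so l = λ/4 = 0.0871 m

Z_qwt ≈ 52.1 Ω; length ≈ 8.71 cm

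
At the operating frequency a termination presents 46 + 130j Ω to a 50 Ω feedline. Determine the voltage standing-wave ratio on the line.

Γ = (Z_L − Z_0)/(Z_L + Z_0) = (-4 + j130)/(96 + j130)
|Γ| = 130/162 = 0.805
VSWR = (1 + |Γ|)/(1 − |Γ|) = 1.8/0.195

VSWR ≈ 9.25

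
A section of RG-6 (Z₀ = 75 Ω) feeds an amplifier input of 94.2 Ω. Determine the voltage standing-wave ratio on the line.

VSWR ≈ 1.26

Γ = (94.2 − 75)/(94.2 + 75) = 0.113
VSWR = (1 + 0.113)/(1 − 0.113)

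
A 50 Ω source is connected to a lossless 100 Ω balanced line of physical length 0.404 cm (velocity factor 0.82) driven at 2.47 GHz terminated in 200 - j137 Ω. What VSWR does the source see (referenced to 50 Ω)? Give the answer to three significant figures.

λ = v/f = 0.82·c / 2.47 GHz = 0.0996 m
βl = 2π·l/λ = 2π × 0.0406 = 14.6°
tan(βl) = 0.261
Z_in = Z_0·(Z_L + jZ_0·tanβl)/(Z_0 + jZ_L·tanβl) = 101 − j121 Ω
Γ_s = (Z_in − Z_s)/(Z_in + Z_s) = (51.1 − j121)/(151 − j121), |Γ_s| = 0.677
VSWR = (1 + |Γ_s|)/(1 − |Γ_s|)

VSWR ≈ 5.2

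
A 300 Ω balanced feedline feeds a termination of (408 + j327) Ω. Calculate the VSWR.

VSWR ≈ 2.58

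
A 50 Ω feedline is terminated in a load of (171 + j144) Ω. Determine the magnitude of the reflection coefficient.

Γ = (Z_L − Z_0)/(Z_L + Z_0) = (121 + j144)/(221 + j144)
|Γ| = 188/264

|Γ| ≈ 0.713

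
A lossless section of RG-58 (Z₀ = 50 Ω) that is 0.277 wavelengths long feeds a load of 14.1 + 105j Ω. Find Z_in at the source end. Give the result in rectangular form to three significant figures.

βl = 2π × 0.277 = 99.7°
tan(βl) = tan(99.7°) = -5.84
Z_in = Z_0·(Z_L + jZ_0·tanβl)/(Z_0 + jZ_L·tanβl)
     = 50·(14.1 − j187)/(663 − j82.3)

Z_in ≈ 2.77 − j13.8 Ω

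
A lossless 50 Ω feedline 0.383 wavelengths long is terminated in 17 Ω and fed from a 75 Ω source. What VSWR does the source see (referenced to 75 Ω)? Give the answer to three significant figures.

βl = 2π × 0.383 = 138°
tan(βl) = -0.904
Z_in = Z_0·(Z_L + jZ_0·tanβl)/(Z_0 + jZ_L·tanβl) = 28.2 − j36.5 Ω
Γ_s = (Z_in − Z_s)/(Z_in + Z_s) = (-46.8 − j36.5)/(103 − j36.5), |Γ_s| = 0.542
VSWR = (1 + |Γ_s|)/(1 − |Γ_s|)

VSWR ≈ 3.37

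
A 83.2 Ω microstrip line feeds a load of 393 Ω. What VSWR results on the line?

VSWR ≈ 4.72

Γ = (393 − 83.2)/(393 + 83.2) = 0.651
VSWR = (1 + 0.651)/(1 − 0.651)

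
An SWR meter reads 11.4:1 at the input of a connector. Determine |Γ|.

|Γ| ≈ 0.839

|Γ| = (S − 1)/(S + 1) = (11.4 − 1)/(11.4 + 1) = 10.4/12.4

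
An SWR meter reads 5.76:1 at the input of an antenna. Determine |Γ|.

|Γ| = (S − 1)/(S + 1) = (5.76 − 1)/(5.76 + 1) = 4.76/6.76

|Γ| ≈ 0.704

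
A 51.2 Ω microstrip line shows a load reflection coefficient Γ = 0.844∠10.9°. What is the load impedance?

Z_L = Z_0·(1 + Γ)/(1 − Γ) = 51.2·(1.83 + j0.16)/(0.171 − j0.16)

Z_L ≈ 269 + j298 Ω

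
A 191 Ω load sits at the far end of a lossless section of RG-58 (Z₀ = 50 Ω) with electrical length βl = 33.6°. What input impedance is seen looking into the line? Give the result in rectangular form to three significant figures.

Z_in ≈ 37 − j60.7 Ω

tan(βl) = tan(33.6°) = 0.664
Z_in = Z_0·(Z_L + jZ_0·tanβl)/(Z_0 + jZ_L·tanβl)
     = 50·(191 + j33.2)/(50 + j127)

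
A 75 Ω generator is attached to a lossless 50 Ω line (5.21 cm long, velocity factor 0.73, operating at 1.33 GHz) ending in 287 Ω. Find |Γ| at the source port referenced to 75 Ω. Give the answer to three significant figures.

λ = v/f = 0.73·c / 1.33 GHz = 0.165 m
βl = 2π·l/λ = 2π × 0.316 = 114°
tan(βl) = -2.26
Z_in = Z_0·(Z_L + jZ_0·tanβl)/(Z_0 + jZ_L·tanβl) = 10.4 + j21.4 Ω
Γ_s = (Z_in − Z_s)/(Z_in + Z_s) = (-64.6 + j21.4)/(85.4 + j21.4), |Γ_s| = 0.774

|Γ| ≈ 0.774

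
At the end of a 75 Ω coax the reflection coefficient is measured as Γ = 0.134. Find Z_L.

Z_L = Z_0·(1 + Γ)/(1 − Γ) = 75·(1.13)/(0.866)

Z_L ≈ 98.2 Ω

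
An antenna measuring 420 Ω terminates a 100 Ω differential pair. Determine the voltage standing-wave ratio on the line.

For a purely resistive load, VSWR = R_L/Z_0 or Z_0/R_L (whichever > 1) = 420/100

VSWR ≈ 4.2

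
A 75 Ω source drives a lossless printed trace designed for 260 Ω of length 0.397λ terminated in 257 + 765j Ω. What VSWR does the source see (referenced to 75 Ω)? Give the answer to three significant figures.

VSWR ≈ 14.8

βl = 2π × 0.397 = 143°
tan(βl) = -0.756
Z_in = Z_0·(Z_L + jZ_0·tanβl)/(Z_0 + jZ_L·tanβl) = 36.9 + j185 Ω
Γ_s = (Z_in − Z_s)/(Z_in + Z_s) = (-38.1 + j185)/(112 + j185), |Γ_s| = 0.874
VSWR = (1 + |Γ_s|)/(1 − |Γ_s|)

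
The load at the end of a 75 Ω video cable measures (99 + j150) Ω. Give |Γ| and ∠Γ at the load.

Γ = (Z_L − Z_0)/(Z_L + Z_0) = (24 + j150)/(174 + j150)
|Γ| = 152/230 = 0.661

Γ ≈ 0.661 ∠ 40.1°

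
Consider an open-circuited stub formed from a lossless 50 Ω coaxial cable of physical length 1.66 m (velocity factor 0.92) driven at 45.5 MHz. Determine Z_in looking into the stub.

Z_in ≈ +j7.49 Ω

λ = v/f = 0.92·c / 45.5 MHz = 6.07 m
βl = 2π·l/λ = 2π × 0.274 = 98.5°
tan(βl) = -6.68
For an open-circuited stub, Z_in = −jZ_0·cot(βl) = −jZ_0/tan(βl)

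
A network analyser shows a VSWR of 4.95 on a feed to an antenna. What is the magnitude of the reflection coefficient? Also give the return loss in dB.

|Γ| ≈ 0.664; return loss ≈ 3.56 dB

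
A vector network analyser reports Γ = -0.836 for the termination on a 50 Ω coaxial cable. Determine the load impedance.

Z_L = Z_0·(1 + Γ)/(1 − Γ) = 50·(0.164)/(1.84)

Z_L ≈ 4.47 Ω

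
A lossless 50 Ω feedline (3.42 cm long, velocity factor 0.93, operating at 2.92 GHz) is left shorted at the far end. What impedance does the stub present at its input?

Z_in ≈ −j62.1 Ω

λ = v/f = 0.93·c / 2.92 GHz = 0.0955 m
βl = 2π·l/λ = 2π × 0.358 = 129°
tan(βl) = -1.24
For a shorted stub, Z_in = jZ_0·tan(βl)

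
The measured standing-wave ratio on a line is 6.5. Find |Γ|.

|Γ| ≈ 0.733

|Γ| = (S − 1)/(S + 1) = (6.5 − 1)/(6.5 + 1) = 5.5/7.5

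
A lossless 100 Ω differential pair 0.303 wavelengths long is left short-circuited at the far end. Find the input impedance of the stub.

Z_in ≈ −j289 Ω

βl = 2π × 0.303 = 109°
tan(βl) = -2.89
For a short-circuited stub, Z_in = jZ_0·tan(βl)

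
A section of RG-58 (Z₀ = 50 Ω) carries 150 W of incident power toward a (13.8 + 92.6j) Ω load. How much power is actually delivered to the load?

P_delivered ≈ 32.7 W

|Γ| = |(-36.2 + j92.6)/(63.8 + j92.6)| = 0.884
|Γ|² = 0.782
P_refl = |Γ|²·P_inc = 117 W, P_del = (1 − |Γ|²)·P_inc = 32.7 W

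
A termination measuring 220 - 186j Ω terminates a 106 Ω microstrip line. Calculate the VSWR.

Γ = (Z_L − Z_0)/(Z_L + Z_0) = (114 − j186)/(326 − j186)
|Γ| = 218/375 = 0.581
VSWR = (1 + |Γ|)/(1 − |Γ|) = 1.58/0.419

VSWR ≈ 3.78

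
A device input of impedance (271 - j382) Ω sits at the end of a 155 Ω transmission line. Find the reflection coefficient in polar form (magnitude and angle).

Γ = (Z_L − Z_0)/(Z_L + Z_0) = (116 − j382)/(426 − j382)
|Γ| = 399/572 = 0.698

Γ ≈ 0.698 ∠ -31.2°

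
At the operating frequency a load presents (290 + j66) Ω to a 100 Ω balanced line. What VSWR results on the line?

Γ = (Z_L − Z_0)/(Z_L + Z_0) = (190 + j66)/(390 + j66)
|Γ| = 201/396 = 0.509
VSWR = (1 + |Γ|)/(1 − |Γ|) = 1.51/0.491

VSWR ≈ 3.07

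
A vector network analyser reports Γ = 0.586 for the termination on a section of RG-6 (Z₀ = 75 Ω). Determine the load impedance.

Z_L = Z_0·(1 + Γ)/(1 − Γ) = 75·(1.59)/(0.414)

Z_L ≈ 287 Ω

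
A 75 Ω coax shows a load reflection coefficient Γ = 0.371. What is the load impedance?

Z_L ≈ 163 Ω

Z_L = Z_0·(1 + Γ)/(1 − Γ) = 75·(1.37)/(0.629)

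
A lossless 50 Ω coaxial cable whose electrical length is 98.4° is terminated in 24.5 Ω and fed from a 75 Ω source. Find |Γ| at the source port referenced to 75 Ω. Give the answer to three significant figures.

|Γ| ≈ 0.173

tan(βl) = -6.77
Z_in = Z_0·(Z_L + jZ_0·tanβl)/(Z_0 + jZ_L·tanβl) = 95.6 − j21.4 Ω
Γ_s = (Z_in − Z_s)/(Z_in + Z_s) = (20.6 − j21.4)/(171 − j21.4), |Γ_s| = 0.173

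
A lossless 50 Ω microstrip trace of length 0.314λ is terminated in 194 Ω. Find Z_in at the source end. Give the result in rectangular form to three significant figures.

βl = 2π × 0.314 = 113°
tan(βl) = tan(113°) = -2.35
Z_in = Z_0·(Z_L + jZ_0·tanβl)/(Z_0 + jZ_L·tanβl)
     = 50·(194 − j118)/(50 − j456)

Z_in ≈ 15 + j19.6 Ω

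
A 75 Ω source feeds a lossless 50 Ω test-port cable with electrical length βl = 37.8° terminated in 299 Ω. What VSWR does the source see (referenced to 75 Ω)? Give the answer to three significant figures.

tan(βl) = 0.776
Z_in = Z_0·(Z_L + jZ_0·tanβl)/(Z_0 + jZ_L·tanβl) = 21.3 − j59.9 Ω
Γ_s = (Z_in − Z_s)/(Z_in + Z_s) = (-53.7 − j59.9)/(96.3 − j59.9), |Γ_s| = 0.71
VSWR = (1 + |Γ_s|)/(1 − |Γ_s|)

VSWR ≈ 5.89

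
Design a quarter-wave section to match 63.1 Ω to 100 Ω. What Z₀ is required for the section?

Z_qwt = √(Z_0·R_L) = √(100 × 63.1) = √6310

Z_qwt ≈ 79.4 Ω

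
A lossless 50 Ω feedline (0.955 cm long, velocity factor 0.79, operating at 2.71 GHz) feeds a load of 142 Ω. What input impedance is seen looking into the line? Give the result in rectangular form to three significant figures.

λ = v/f = 0.79·c / 2.71 GHz = 0.0875 m
βl = 2π·l/λ = 2π × 0.109 = 39.3°
tan(βl) = tan(39.3°) = 0.819
Z_in = Z_0·(Z_L + jZ_0·tanβl)/(Z_0 + jZ_L·tanβl)
     = 50·(142 + j40.9)/(50 + j116)

Z_in ≈ 37 − j45.1 Ω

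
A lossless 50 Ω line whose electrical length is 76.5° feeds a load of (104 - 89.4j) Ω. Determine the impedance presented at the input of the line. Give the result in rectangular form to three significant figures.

tan(βl) = tan(76.5°) = 4.17
Z_in = Z_0·(Z_L + jZ_0·tanβl)/(Z_0 + jZ_L·tanβl)
     = 50·(104 + j119)/(422 + j433)

Z_in ≈ 13 + j0.704 Ω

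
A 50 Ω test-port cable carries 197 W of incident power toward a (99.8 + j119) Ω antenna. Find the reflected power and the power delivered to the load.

P_reflected ≈ 89.6 W; P_delivered ≈ 107 W

|Γ| = |(49.8 + j119)/(149.8 + j119)| = 0.674
|Γ|² = 0.455
P_refl = |Γ|²·P_inc = 89.6 W, P_del = (1 − |Γ|²)·P_inc = 107 W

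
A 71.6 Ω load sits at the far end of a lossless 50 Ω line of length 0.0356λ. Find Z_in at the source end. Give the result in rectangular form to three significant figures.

βl = 2π × 0.0356 = 12.8°
tan(βl) = tan(12.8°) = 0.227
Z_in = Z_0·(Z_L + jZ_0·tanβl)/(Z_0 + jZ_L·tanβl)
     = 50·(71.6 + j11.4)/(50 + j16.3)

Z_in ≈ 68.1 − j10.8 Ω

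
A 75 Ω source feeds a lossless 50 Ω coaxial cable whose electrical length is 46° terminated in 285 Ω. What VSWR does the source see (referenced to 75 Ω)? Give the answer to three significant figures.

VSWR ≈ 6.29

tan(βl) = 1.04
Z_in = Z_0·(Z_L + jZ_0·tanβl)/(Z_0 + jZ_L·tanβl) = 16.5 − j45.5 Ω
Γ_s = (Z_in − Z_s)/(Z_in + Z_s) = (-58.5 − j45.5)/(91.5 − j45.5), |Γ_s| = 0.726
VSWR = (1 + |Γ_s|)/(1 − |Γ_s|)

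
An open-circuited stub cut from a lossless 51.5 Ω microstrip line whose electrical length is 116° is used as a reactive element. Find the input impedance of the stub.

tan(βl) = -2.05
For an open-circuited stub, Z_in = −jZ_0·cot(βl) = −jZ_0/tan(βl)

Z_in ≈ +j25.1 Ω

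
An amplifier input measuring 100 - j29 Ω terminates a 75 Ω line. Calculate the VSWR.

VSWR ≈ 1.55

Γ = (Z_L − Z_0)/(Z_L + Z_0) = (25 − j29)/(175 − j29)
|Γ| = 38.3/177 = 0.216
VSWR = (1 + |Γ|)/(1 − |Γ|) = 1.22/0.784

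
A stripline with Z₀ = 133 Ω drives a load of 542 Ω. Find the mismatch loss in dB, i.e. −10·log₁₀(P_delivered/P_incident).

mismatch loss ≈ 1.99 dB

Γ = (542 − 133)/(542 + 133) = 0.606
|Γ|² = 0.367, so P_del/P_inc = 1 − |Γ|² = 0.633
ML = −10·log₁₀(1 − |Γ|²)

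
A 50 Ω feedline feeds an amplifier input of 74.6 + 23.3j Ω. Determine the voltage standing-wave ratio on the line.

VSWR ≈ 1.73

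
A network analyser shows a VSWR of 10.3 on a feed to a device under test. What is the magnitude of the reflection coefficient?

|Γ| ≈ 0.823

|Γ| = (S − 1)/(S + 1) = (10.3 − 1)/(10.3 + 1) = 9.3/11.3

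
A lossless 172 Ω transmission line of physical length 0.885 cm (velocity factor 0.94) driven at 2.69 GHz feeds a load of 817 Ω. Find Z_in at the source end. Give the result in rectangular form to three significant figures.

λ = v/f = 0.94·c / 2.69 GHz = 0.105 m
βl = 2π·l/λ = 2π × 0.0844 = 30.4°
tan(βl) = tan(30.4°) = 0.586
Z_in = Z_0·(Z_L + jZ_0·tanβl)/(Z_0 + jZ_L·tanβl)
     = 172·(817 + j101)/(172 + j479)

Z_in ≈ 125 − j248 Ω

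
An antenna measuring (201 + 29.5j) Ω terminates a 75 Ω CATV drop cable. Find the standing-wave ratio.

Γ = (Z_L − Z_0)/(Z_L + Z_0) = (126 + j29.5)/(276 + j29.5)
|Γ| = 129/278 = 0.466
VSWR = (1 + |Γ|)/(1 − |Γ|) = 1.47/0.534

VSWR ≈ 2.75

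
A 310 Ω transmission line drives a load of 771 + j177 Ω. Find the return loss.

RL ≈ 6.92 dB

Γ = (461 + j177)/(1081 + j177), |Γ| = 0.451
RL = −20·log₁₀|Γ| = −20·log₁₀(0.451)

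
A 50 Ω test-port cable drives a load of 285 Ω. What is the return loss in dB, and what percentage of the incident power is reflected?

RL ≈ 3.08 dB; 49.2% of incident power reflected

Γ = (285 − 50)/(285 + 50) = 0.701
RL = −20·log₁₀(0.701) = 3.08 dB
P_refl/P_inc = |Γ|² = 0.492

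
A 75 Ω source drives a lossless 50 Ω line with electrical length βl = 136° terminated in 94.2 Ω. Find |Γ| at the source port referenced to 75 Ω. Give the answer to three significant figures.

tan(βl) = -0.966
Z_in = Z_0·(Z_L + jZ_0·tanβl)/(Z_0 + jZ_L·tanβl) = 42.2 + j28.6 Ω
Γ_s = (Z_in − Z_s)/(Z_in + Z_s) = (-32.8 + j28.6)/(117 + j28.6), |Γ_s| = 0.36

|Γ| ≈ 0.36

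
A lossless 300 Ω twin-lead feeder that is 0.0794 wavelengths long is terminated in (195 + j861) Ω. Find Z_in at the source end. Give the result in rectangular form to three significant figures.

Z_in ≈ 571 − j1460 Ω

βl = 2π × 0.0794 = 28.6°
tan(βl) = tan(28.6°) = 0.545
Z_in = Z_0·(Z_L + jZ_0·tanβl)/(Z_0 + jZ_L·tanβl)
     = 300·(195 + j1020)/(-169 + j106)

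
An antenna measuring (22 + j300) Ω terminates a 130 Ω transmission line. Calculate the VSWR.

VSWR ≈ 37.5

Γ = (Z_L − Z_0)/(Z_L + Z_0) = (-108 + j300)/(152 + j300)
|Γ| = 319/336 = 0.948
VSWR = (1 + |Γ|)/(1 − |Γ|) = 1.95/0.0519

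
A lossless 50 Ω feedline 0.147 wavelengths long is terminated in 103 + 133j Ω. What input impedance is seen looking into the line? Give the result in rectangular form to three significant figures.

βl = 2π × 0.147 = 52.9°
tan(βl) = tan(52.9°) = 1.32
Z_in = Z_0·(Z_L + jZ_0·tanβl)/(Z_0 + jZ_L·tanβl)
     = 50·(103 + j199)/(-126 + j136)

Z_in ≈ 20.6 − j56.8 Ω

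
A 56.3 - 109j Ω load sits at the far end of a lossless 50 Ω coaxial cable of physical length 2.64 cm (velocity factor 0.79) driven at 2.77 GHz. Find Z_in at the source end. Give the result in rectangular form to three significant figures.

Z_in ≈ 14.4 + j42.2 Ω

λ = v/f = 0.79·c / 2.77 GHz = 0.0856 m
βl = 2π·l/λ = 2π × 0.309 = 111°
tan(βl) = tan(111°) = -2.59
Z_in = Z_0·(Z_L + jZ_0·tanβl)/(Z_0 + jZ_L·tanβl)
     = 50·(56.3 − j239)/(-233 − j146)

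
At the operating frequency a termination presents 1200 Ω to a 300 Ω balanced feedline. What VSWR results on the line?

VSWR ≈ 4

Γ = (1200 − 300)/(1200 + 300) = 0.6
VSWR = (1 + 0.6)/(1 − 0.6)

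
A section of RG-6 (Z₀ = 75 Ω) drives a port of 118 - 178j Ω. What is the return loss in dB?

RL ≈ 3.13 dB

Γ = (43 − j178)/(193 − j178), |Γ| = 0.697
RL = −20·log₁₀|Γ| = −20·log₁₀(0.697)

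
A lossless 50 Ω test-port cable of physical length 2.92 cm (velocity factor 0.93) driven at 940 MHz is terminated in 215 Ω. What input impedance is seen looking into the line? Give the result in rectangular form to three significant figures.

λ = v/f = 0.93·c / 940 MHz = 0.297 m
βl = 2π·l/λ = 2π × 0.0984 = 35.4°
tan(βl) = tan(35.4°) = 0.711
Z_in = Z_0·(Z_L + jZ_0·tanβl)/(Z_0 + jZ_L·tanβl)
     = 50·(215 + j35.6)/(50 + j153)

Z_in ≈ 31.3 − j60.1 Ω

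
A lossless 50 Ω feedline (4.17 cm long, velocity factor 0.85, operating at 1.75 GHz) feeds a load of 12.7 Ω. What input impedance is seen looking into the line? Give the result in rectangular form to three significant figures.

λ = v/f = 0.85·c / 1.75 GHz = 0.146 m
βl = 2π·l/λ = 2π × 0.286 = 103°
tan(βl) = tan(103°) = -4.32
Z_in = Z_0·(Z_L + jZ_0·tanβl)/(Z_0 + jZ_L·tanβl)
     = 50·(12.7 − j216)/(50 − j54.9)

Z_in ≈ 113 − j91.7 Ω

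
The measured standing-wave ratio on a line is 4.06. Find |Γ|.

|Γ| = (S − 1)/(S + 1) = (4.06 − 1)/(4.06 + 1) = 3.06/5.06

|Γ| ≈ 0.605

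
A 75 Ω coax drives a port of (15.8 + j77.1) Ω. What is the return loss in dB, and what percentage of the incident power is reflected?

Γ = (-59.2 + j77.1)/(90.8 + j77.1), |Γ| = 0.816
RL = −20·log₁₀(0.816) = 1.77 dB
P_refl/P_inc = |Γ|² = 0.666

RL ≈ 1.77 dB; 66.6% of incident power reflected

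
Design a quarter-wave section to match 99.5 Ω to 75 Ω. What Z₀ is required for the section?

Z_qwt ≈ 86.4 Ω

Z_qwt = √(Z_0·R_L) = √(75 × 99.5) = √7462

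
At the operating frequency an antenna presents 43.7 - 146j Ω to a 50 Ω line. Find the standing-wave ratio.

VSWR ≈ 11.7

Γ = (Z_L − Z_0)/(Z_L + Z_0) = (-6.3 − j146)/(93.7 − j146)
|Γ| = 146/173 = 0.842
VSWR = (1 + |Γ|)/(1 − |Γ|) = 1.84/0.158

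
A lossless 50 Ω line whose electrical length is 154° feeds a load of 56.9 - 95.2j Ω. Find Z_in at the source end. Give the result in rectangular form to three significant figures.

Z_in ≈ 225 + j73.6 Ω

tan(βl) = tan(154°) = -0.488
Z_in = Z_0·(Z_L + jZ_0·tanβl)/(Z_0 + jZ_L·tanβl)
     = 50·(56.9 − j120)/(3.57 − j27.8)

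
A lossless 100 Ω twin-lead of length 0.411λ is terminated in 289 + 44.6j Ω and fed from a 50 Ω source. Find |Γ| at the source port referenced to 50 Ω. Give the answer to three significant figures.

βl = 2π × 0.411 = 148°
tan(βl) = -0.626
Z_in = Z_0·(Z_L + jZ_0·tanβl)/(Z_0 + jZ_L·tanβl) = 82 + j102 Ω
Γ_s = (Z_in − Z_s)/(Z_in + Z_s) = (32 + j102)/(132 + j102), |Γ_s| = 0.64

|Γ| ≈ 0.64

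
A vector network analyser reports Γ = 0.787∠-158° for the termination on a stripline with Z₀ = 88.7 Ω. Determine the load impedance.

Z_L = Z_0·(1 + Γ)/(1 − Γ) = 88.7·(0.27 − j0.295)/(1.73 + j0.295)

Z_L ≈ 11 − j17 Ω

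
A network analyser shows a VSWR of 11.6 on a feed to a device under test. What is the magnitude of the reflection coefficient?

|Γ| ≈ 0.841

|Γ| = (S − 1)/(S + 1) = (11.6 − 1)/(11.6 + 1) = 10.6/12.6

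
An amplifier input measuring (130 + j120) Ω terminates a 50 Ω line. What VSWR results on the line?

VSWR ≈ 5

Γ = (Z_L − Z_0)/(Z_L + Z_0) = (80 + j120)/(180 + j120)
|Γ| = 144/216 = 0.667
VSWR = (1 + |Γ|)/(1 − |Γ|) = 1.67/0.333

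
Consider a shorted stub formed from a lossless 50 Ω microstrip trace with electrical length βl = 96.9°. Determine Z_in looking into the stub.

Z_in ≈ −j413 Ω

tan(βl) = -8.26
For a shorted stub, Z_in = jZ_0·tan(βl)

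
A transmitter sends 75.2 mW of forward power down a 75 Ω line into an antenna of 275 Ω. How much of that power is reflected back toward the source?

Γ = (275 − 75)/(275 + 75) = 0.571
|Γ|² = 0.327
P_refl = |Γ|²·P_inc = 24.6 mW, P_del = (1 − |Γ|²)·P_inc = 50.6 mW

P_reflected ≈ 24.6 mW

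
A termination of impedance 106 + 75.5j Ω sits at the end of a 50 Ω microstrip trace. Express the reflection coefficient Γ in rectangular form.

Γ ≈ 0.481 + j0.251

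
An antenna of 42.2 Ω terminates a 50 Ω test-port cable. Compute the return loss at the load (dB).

Γ = (42.2 − 50)/(42.2 + 50) = -0.0846
RL = −20·log₁₀|Γ| = −20·log₁₀(0.0846)

RL ≈ 21.5 dB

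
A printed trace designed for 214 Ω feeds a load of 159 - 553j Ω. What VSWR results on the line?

Γ = (Z_L − Z_0)/(Z_L + Z_0) = (-55 − j553)/(373 − j553)
|Γ| = 556/667 = 0.833
VSWR = (1 + |Γ|)/(1 − |Γ|) = 1.83/0.167

VSWR ≈ 11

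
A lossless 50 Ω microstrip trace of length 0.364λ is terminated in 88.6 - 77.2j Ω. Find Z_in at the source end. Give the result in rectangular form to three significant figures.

Z_in ≈ 43.3 + j60 Ω

βl = 2π × 0.364 = 131°
tan(βl) = tan(131°) = -1.15
Z_in = Z_0·(Z_L + jZ_0·tanβl)/(Z_0 + jZ_L·tanβl)
     = 50·(88.6 − j135)/(-38.7 − j102)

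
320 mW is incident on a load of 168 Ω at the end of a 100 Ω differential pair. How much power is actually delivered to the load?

P_delivered ≈ 299 mW

Γ = (168 − 100)/(168 + 100) = 0.254
|Γ|² = 0.0644
P_refl = |Γ|²·P_inc = 20.6 mW, P_del = (1 − |Γ|²)·P_inc = 299 mW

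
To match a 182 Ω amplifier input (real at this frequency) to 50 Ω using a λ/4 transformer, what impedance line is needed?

Z_qwt ≈ 95.4 Ω

Z_qwt = √(Z_0·R_L) = √(50 × 182) = √9100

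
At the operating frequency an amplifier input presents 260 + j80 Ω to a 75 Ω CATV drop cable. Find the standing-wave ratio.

Γ = (Z_L − Z_0)/(Z_L + Z_0) = (185 + j80)/(335 + j80)
|Γ| = 202/344 = 0.585
VSWR = (1 + |Γ|)/(1 − |Γ|) = 1.59/0.415

VSWR ≈ 3.82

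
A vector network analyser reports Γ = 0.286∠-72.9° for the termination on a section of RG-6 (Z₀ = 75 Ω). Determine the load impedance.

Z_L ≈ 75.4 − j44.9 Ω

Z_L = Z_0·(1 + Γ)/(1 − Γ) = 75·(1.08 − j0.273)/(0.916 + j0.273)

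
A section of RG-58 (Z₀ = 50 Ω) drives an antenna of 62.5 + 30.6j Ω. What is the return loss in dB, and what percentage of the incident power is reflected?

RL ≈ 10.9 dB; 8.04% of incident power reflected

Γ = (12.5 + j30.6)/(112.5 + j30.6), |Γ| = 0.284
RL = −20·log₁₀(0.284) = 10.9 dB
P_refl/P_inc = |Γ|² = 0.0804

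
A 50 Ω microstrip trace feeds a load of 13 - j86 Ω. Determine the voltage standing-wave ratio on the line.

Γ = (Z_L − Z_0)/(Z_L + Z_0) = (-37 − j86)/(63 − j86)
|Γ| = 93.6/107 = 0.878
VSWR = (1 + |Γ|)/(1 − |Γ|) = 1.88/0.122

VSWR ≈ 15.4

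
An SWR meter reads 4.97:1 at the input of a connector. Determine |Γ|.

|Γ| = (S − 1)/(S + 1) = (4.97 − 1)/(4.97 + 1) = 3.97/5.97

|Γ| ≈ 0.665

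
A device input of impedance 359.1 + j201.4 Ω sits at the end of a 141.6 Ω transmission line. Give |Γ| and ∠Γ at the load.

Γ ≈ 0.549 ∠ 20.9°

Γ = (Z_L − Z_0)/(Z_L + Z_0) = (217.5 + j201.4)/(500.7 + j201.4)
|Γ| = 296/540 = 0.549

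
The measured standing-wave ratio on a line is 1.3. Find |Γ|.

|Γ| = (S − 1)/(S + 1) = (1.3 − 1)/(1.3 + 1) = 0.3/2.3

|Γ| ≈ 0.13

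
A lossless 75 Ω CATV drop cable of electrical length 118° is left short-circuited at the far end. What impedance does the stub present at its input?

tan(βl) = -1.88
For a short-circuited stub, Z_in = jZ_0·tan(βl)

Z_in ≈ −j141 Ω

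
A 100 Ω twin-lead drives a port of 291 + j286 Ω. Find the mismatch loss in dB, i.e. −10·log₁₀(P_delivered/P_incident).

mismatch loss ≈ 3.05 dB

Γ = (191 + j286)/(391 + j286), |Γ| = 0.71
|Γ|² = 0.504, so P_del/P_inc = 1 − |Γ|² = 0.496
ML = −10·log₁₀(1 − |Γ|²)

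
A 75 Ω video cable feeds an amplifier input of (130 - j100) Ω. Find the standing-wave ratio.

Γ = (Z_L − Z_0)/(Z_L + Z_0) = (55 − j100)/(205 − j100)
|Γ| = 114/228 = 0.5
VSWR = (1 + |Γ|)/(1 − |Γ|) = 1.5/0.5

VSWR ≈ 3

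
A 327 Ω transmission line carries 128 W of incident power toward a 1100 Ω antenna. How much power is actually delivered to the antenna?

Γ = (1100 − 327)/(1100 + 327) = 0.542
|Γ|² = 0.293
P_refl = |Γ|²·P_inc = 37.6 W, P_del = (1 − |Γ|²)·P_inc = 90.4 W

P_delivered ≈ 90.4 W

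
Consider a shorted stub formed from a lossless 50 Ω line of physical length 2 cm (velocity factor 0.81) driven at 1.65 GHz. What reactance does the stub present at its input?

X_in ≈ 57.3 Ω (inductive)

λ = v/f = 0.81·c / 1.65 GHz = 0.147 m
βl = 2π·l/λ = 2π × 0.136 = 48.9°
tan(βl) = 1.15
For a shorted stub, Z_in = jZ_0·tan(βl)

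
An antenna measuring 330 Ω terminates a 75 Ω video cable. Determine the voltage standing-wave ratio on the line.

For a purely resistive load, VSWR = R_L/Z_0 or Z_0/R_L (whichever > 1) = 330/75

VSWR ≈ 4.4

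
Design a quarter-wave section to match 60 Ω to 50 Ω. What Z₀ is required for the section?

Z_qwt = √(Z_0·R_L) = √(50 × 60) = √3000

Z_qwt ≈ 54.8 Ω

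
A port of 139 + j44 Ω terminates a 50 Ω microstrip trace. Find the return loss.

Γ = (89 + j44)/(189 + j44), |Γ| = 0.512
RL = −20·log₁₀|Γ| = −20·log₁₀(0.512)

RL ≈ 5.82 dB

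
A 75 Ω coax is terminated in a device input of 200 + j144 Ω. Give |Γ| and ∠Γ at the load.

Γ = (Z_L − Z_0)/(Z_L + Z_0) = (125 + j144)/(275 + j144)
|Γ| = 191/310 = 0.614

Γ ≈ 0.614 ∠ 21.4°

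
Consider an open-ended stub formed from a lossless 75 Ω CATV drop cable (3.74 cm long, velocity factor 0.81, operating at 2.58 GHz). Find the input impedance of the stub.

λ = v/f = 0.81·c / 2.58 GHz = 0.0942 m
βl = 2π·l/λ = 2π × 0.397 = 143°
tan(βl) = -0.755
For an open-ended stub, Z_in = −jZ_0·cot(βl) = −jZ_0/tan(βl)

Z_in ≈ +j99.4 Ω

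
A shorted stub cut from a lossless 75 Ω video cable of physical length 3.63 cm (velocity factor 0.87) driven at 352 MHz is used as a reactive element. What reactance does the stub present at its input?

X_in ≈ 23.8 Ω (inductive)

λ = v/f = 0.87·c / 352 MHz = 0.741 m
βl = 2π·l/λ = 2π × 0.049 = 17.6°
tan(βl) = 0.318
For a shorted stub, Z_in = jZ_0·tan(βl)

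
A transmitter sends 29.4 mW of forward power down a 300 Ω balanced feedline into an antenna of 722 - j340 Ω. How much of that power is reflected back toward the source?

|Γ| = |(422 − j340)/(1022 − j340)| = 0.503
|Γ|² = 0.253
P_refl = |Γ|²·P_inc = 7.44 mW, P_del = (1 − |Γ|²)·P_inc = 22 mW

P_reflected ≈ 7.44 mW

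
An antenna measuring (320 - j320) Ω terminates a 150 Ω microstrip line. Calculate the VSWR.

VSWR ≈ 4.51

Γ = (Z_L − Z_0)/(Z_L + Z_0) = (170 − j320)/(470 − j320)
|Γ| = 362/569 = 0.637
VSWR = (1 + |Γ|)/(1 − |Γ|) = 1.64/0.363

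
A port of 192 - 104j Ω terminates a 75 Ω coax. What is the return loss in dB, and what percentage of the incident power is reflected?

RL ≈ 5.25 dB; 29.8% of incident power reflected

Γ = (117 − j104)/(267 − j104), |Γ| = 0.546
RL = −20·log₁₀(0.546) = 5.25 dB
P_refl/P_inc = |Γ|² = 0.298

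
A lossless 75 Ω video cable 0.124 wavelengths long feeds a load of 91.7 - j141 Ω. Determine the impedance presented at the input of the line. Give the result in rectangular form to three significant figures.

Z_in ≈ 18.8 − j31.4 Ω

βl = 2π × 0.124 = 44.6°
tan(βl) = tan(44.6°) = 0.988
Z_in = Z_0·(Z_L + jZ_0·tanβl)/(Z_0 + jZ_L·tanβl)
     = 75·(91.7 − j66.9)/(214 + j90.6)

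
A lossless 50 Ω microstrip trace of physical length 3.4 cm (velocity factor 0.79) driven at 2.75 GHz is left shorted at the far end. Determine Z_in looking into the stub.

λ = v/f = 0.79·c / 2.75 GHz = 0.0862 m
βl = 2π·l/λ = 2π × 0.395 = 142°
tan(βl) = -0.781
For a shorted stub, Z_in = jZ_0·tan(βl)

Z_in ≈ −j39 Ω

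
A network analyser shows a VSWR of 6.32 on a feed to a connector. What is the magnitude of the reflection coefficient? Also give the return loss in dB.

|Γ| ≈ 0.727; return loss ≈ 2.77 dB

|Γ| = (S − 1)/(S + 1) = (6.32 − 1)/(6.32 + 1) = 5.32/7.32
RL = −20·log₁₀|Γ| = −20·log₁₀(0.727)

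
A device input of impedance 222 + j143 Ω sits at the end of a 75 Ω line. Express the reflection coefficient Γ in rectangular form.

Γ ≈ 0.59 + j0.197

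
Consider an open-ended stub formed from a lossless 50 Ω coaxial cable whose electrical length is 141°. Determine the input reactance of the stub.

tan(βl) = -0.81
For an open-ended stub, Z_in = −jZ_0·cot(βl) = −jZ_0/tan(βl)

X_in ≈ 61.7 Ω (inductive)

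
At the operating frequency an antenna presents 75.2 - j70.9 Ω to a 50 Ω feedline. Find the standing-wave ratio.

VSWR ≈ 3.19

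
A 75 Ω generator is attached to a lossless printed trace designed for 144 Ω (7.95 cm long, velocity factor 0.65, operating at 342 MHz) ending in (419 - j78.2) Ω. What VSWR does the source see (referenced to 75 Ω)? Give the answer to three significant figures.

VSWR ≈ 3.19

λ = v/f = 0.65·c / 342 MHz = 0.57 m
βl = 2π·l/λ = 2π × 0.139 = 50.2°
tan(βl) = 1.2
Z_in = Z_0·(Z_L + jZ_0·tanβl)/(Z_0 + jZ_L·tanβl) = 68.5 − j87.6 Ω
Γ_s = (Z_in − Z_s)/(Z_in + Z_s) = (-6.48 − j87.6)/(144 − j87.6), |Γ_s| = 0.522
VSWR = (1 + |Γ_s|)/(1 − |Γ_s|)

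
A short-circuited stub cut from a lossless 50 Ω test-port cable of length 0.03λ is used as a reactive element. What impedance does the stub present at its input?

Z_in ≈ +j9.54 Ω

βl = 2π × 0.03 = 10.8°
tan(βl) = 0.191
For a short-circuited stub, Z_in = jZ_0·tan(βl)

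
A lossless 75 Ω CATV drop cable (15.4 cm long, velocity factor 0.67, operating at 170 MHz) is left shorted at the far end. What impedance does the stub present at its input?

Z_in ≈ +j80.1 Ω

λ = v/f = 0.67·c / 170 MHz = 1.18 m
βl = 2π·l/λ = 2π × 0.13 = 46.9°
tan(βl) = 1.07
For a shorted stub, Z_in = jZ_0·tan(βl)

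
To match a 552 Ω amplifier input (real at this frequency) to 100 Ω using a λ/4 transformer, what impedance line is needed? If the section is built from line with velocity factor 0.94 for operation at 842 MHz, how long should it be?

Z_qwt = √(Z_0·R_L) = √(100 × 552) = √55200
λ = 0.94·c/f = 0.335 m, so l = λ/4 = 0.0837 m

Z_qwt ≈ 235 Ω; length ≈ 8.37 cm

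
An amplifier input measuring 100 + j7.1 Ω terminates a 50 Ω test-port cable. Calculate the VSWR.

VSWR ≈ 2.01

Γ = (Z_L − Z_0)/(Z_L + Z_0) = (50 + j7.1)/(150 + j7.1)
|Γ| = 50.5/150 = 0.336
VSWR = (1 + |Γ|)/(1 − |Γ|) = 1.34/0.664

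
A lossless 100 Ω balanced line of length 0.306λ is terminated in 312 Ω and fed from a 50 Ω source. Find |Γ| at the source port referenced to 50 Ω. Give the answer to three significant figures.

|Γ| ≈ 0.386

βl = 2π × 0.306 = 110°
tan(βl) = -2.72
Z_in = Z_0·(Z_L + jZ_0·tanβl)/(Z_0 + jZ_L·tanβl) = 35.9 + j32.5 Ω
Γ_s = (Z_in − Z_s)/(Z_in + Z_s) = (-14.1 + j32.5)/(85.9 + j32.5), |Γ_s| = 0.386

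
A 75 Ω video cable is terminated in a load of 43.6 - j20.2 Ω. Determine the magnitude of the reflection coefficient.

|Γ| ≈ 0.31

Γ = (Z_L − Z_0)/(Z_L + Z_0) = (-31.4 − j20.2)/(118.6 − j20.2)
|Γ| = 37.3/120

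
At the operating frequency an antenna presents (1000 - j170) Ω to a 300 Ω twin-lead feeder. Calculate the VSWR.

VSWR ≈ 3.44

Γ = (Z_L − Z_0)/(Z_L + Z_0) = (700 − j170)/(1300 − j170)
|Γ| = 720/1310 = 0.549
VSWR = (1 + |Γ|)/(1 − |Γ|) = 1.55/0.451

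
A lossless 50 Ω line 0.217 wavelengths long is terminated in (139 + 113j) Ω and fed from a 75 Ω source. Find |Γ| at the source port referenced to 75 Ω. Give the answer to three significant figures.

|Γ| ≈ 0.737

βl = 2π × 0.217 = 78.1°
tan(βl) = 4.75
Z_in = Z_0·(Z_L + jZ_0·tanβl)/(Z_0 + jZ_L·tanβl) = 12.2 − j19.5 Ω
Γ_s = (Z_in − Z_s)/(Z_in + Z_s) = (-62.8 − j19.5)/(87.2 − j19.5), |Γ_s| = 0.737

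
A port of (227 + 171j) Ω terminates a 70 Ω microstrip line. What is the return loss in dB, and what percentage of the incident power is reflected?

RL ≈ 3.38 dB; 45.9% of incident power reflected

Γ = (157 + j171)/(297 + j171), |Γ| = 0.677
RL = −20·log₁₀(0.677) = 3.38 dB
P_refl/P_inc = |Γ|² = 0.459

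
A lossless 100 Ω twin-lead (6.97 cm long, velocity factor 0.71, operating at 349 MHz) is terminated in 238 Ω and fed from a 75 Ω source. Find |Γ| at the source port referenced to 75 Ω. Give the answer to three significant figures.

|Γ| ≈ 0.446

λ = v/f = 0.71·c / 349 MHz = 0.61 m
βl = 2π·l/λ = 2π × 0.114 = 41.1°
tan(βl) = 0.873
Z_in = Z_0·(Z_L + jZ_0·tanβl)/(Z_0 + jZ_L·tanβl) = 78.9 − j76.6 Ω
Γ_s = (Z_in − Z_s)/(Z_in + Z_s) = (3.89 − j76.6)/(154 − j76.6), |Γ_s| = 0.446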